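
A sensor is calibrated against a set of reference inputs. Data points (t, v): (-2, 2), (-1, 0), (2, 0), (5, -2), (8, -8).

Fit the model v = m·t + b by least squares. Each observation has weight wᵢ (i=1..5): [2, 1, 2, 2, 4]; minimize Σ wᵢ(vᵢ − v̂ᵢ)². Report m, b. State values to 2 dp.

m = -0.97, b = 0.70

Entries of AᵀWA: Σwᵢ·t·t = 323, Σwᵢ·t = 41, Σwᵢ·1 = 11.
For AᵀWv: Σwᵢ·t·v = -284, Σwᵢ·v = -32.
Δ = 323·11 − 41² = 1872.
m = ((-284)·11 − 41·(-32))/1872 = -151/156; b = (323·(-32) − 41·(-284))/1872 = 109/156.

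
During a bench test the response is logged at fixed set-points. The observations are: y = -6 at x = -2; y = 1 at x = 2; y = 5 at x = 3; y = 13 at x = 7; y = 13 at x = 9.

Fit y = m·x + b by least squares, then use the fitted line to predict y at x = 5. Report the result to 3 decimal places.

ŷ = 7.417

From the data, Σx·x = 147, Σx = 19, Σ1 = 5.
Moment sums: Σx·y = 237, Σy = 26.
det = 147·5 − 19² = 374.
m = (237·5 − 19·26)/374 = 691/374; b = (147·26 − 19·237)/374 = -681/374.
At x = 5: ŷ = (691/374)·(5) + (-681/374)·(1) = 1387/187.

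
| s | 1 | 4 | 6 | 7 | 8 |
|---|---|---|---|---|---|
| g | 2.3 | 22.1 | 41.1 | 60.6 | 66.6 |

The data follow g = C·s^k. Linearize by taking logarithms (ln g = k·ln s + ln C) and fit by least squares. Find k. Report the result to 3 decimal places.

Let Y = ln g. Fitting Y = k·ln s + ln C by least squares:
AᵀA = [[13.2429, 7.2034]; [7.2034, 5]], rhs = [27.6671, 15.9475]ᵀ  (here Σln s = 7.2034, Σ(ln s)² = 13.2429, Σln g = 15.9475, Σln s·ln g = 27.6671).
Δ = 13.2429·5 − (7.2034)² = 14.3252; k = (27.6671·5 − 7.2034·15.9475)/14.3252 = 1.63762, ln C = (13.2429·15.9475 − 7.2034·27.6671)/14.3252 = 0.83020.

k = 1.638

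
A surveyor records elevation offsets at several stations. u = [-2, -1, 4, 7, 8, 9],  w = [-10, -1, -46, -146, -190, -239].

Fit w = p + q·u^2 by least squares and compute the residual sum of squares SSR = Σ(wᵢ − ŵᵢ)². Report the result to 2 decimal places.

Entries of XᵀX: Σ1 = 6, Σu^2 = 215, Σu^2·u^2 = 13331.
Right-hand side: Σw = -632, Σu^2·w = -39450.
XᵀX·[p, q]ᵀ = Xᵀw becomes [[6, 215]; [215, 13331]]·[p, q]ᵀ = [-632, -39450]ᵀ.
Eliminating q: 13331·(row 1) − 215·(row 2) gives 33761·p = 13331·(-632) − 215·(-39450) = 56558, so p = 56558/33761.
Then q = ((-39450) − 215·(56558/33761))/13331 = -100820/33761.
Residuals: 9112/33761, 10501/33761, 508/4823, -45484/33761, -1436/2597, 40983/33761; SSR = 127450/33761.

SSR = 3.78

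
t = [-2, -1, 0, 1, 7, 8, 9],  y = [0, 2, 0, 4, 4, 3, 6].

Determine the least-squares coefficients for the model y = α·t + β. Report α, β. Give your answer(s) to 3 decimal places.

Setting ∂/∂α … = 0 gives: 200·α + 22·β = 108;  22·α + 7·β = 19.
Δ = 200·7 − 22² = 916.
α = (108·7 − 22·19)/916 = 169/458; β = (200·19 − 22·108)/916 = 356/229.

α = 0.369, β = 1.555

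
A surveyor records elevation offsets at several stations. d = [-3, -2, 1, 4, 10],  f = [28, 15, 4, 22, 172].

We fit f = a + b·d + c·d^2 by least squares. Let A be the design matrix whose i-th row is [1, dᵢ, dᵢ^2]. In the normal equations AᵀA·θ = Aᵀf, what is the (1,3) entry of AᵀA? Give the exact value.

Row 1 ↔ basis 1, column 3 ↔ basis d^2, so (AᵀA)_{1,3} = Σᵢ d^2 = (1)·(9) + (1)·(4) + (1)·(1) + (1)·(16) + (1)·(100) = 130.

130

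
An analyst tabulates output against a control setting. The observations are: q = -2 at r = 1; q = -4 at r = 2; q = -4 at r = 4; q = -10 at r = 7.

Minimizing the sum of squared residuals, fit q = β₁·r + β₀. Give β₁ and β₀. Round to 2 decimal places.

Setting ∂/∂β₁ … = 0 gives: 70·β₁ + 14·β₀ = -96;  14·β₁ + 4·β₀ = -20.
(Σr·r = 70, Σr = 14, Σ1 = 4, Σr·q = -96, Σq = -20.)
det = 70·4 − 14² = 84.
β₁ = ((-96)·4 − 14·(-20))/84 = -26/21; β₀ = (70·(-20) − 14·(-96))/84 = -2/3.

β₁ = -1.24, β₀ = -0.67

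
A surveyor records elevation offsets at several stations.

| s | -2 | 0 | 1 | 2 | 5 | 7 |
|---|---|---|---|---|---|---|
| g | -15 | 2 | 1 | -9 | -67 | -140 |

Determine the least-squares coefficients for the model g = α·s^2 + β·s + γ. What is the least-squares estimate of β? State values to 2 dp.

β = 1.87

AᵀA·[α, β, γ]ᵀ = Aᵀg reads: 3059·α + 469·β + 83·γ = -8630;  469·α + 83·β + 13·γ = -1302;  83·α + 13·β + 6·γ = -228.
(Σs^2·s^2 = 3059, Σs^2·s = 469, Σs^2 = 83, Σs·s = 83, Σs = 13, Σ1 = 6, Σs^2·g = -8630, Σs·g = -1302, Σg = -228.)
Row-reducing yields α = -99931/31740, β = 11857/6348, γ = 3984/2645.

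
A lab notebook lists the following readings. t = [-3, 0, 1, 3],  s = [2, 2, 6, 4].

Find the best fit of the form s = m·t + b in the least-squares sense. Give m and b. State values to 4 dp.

m = 0.4533, b = 3.3867

Sums needed: Σt·t = 19, Σt = 1, Σ1 = 4.
Moment sums: Σt·s = 12, Σs = 14.
Normal equations: [[19, 1]; [1, 4]]·[m, b]ᵀ = [12, 14]ᵀ.
Determinant 19·4 − 1² = 75.
m = (12·4 − 1·14)/75 = 34/75; b = (19·14 − 1·12)/75 = 254/75.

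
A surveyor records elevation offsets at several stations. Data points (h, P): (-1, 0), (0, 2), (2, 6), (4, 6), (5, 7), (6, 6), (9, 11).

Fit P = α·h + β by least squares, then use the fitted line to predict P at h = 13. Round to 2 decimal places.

Sums needed: Σh·h = 163, Σh = 25, Σ1 = 7.
Right-hand side: Σh·P = 206, ΣP = 38.
Eliminating β: 7·(row 1) − 25·(row 2) gives 516·α = 7·206 − 25·38 = 492, so α = 41/43.
Then β = (38 − 25·(41/43))/7 = 87/43.
At h = 13: P̂ = (41/43)·(13) + (87/43)·(1) = 620/43.

P̂ = 14.42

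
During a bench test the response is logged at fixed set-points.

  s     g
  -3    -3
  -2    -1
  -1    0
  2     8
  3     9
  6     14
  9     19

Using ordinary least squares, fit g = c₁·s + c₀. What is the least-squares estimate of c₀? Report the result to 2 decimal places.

c₀ = 2.83

With design matrix X, XᵀX = [[144, 14]; [14, 7]] and Xᵀg = [309, 46]ᵀ.
det = 144·7 − 14² = 812.
c₁ = (309·7 − 14·46)/812 = 217/116; c₀ = (144·46 − 14·309)/812 = 1149/406.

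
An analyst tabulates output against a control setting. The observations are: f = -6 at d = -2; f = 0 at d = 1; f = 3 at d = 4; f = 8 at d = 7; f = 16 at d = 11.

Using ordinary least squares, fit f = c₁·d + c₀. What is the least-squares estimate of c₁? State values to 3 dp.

c₁ = 1.632

Normal-equation sums: Σd·d = 191, Σd = 21, Σ1 = 5.
And Σd·f = 256, Σf = 21.
So MᵀM·[c₁, c₀]ᵀ = Mᵀf: [[191, 21]; [21, 5]]·[c₁, c₀]ᵀ = [256, 21]ᵀ.
Δ = 191·5 − 21² = 514.
c₁ = (256·5 − 21·21)/514 = 839/514; c₀ = (191·21 − 21·256)/514 = -1365/514.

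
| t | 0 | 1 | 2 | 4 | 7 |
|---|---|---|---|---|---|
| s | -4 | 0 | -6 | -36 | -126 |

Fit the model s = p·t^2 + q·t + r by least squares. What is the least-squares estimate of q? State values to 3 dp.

q = 4.762

The normal system XᵀX·[p, q, r]ᵀ = Xᵀs is [[2674, 416, 70]; [416, 70, 14]; [70, 14, 5]]·[p, q, r]ᵀ = [-6774, -1038, -172]ᵀ.
Row-reducing yields p = -457/143, q = 681/143, r = -428/143.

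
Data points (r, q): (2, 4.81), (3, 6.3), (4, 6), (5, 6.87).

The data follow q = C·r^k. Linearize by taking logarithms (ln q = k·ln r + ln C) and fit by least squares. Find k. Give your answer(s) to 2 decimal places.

k = 0.35

Taking logs, ln q = k·ln r + ln C, so regress ln q on ln r.
XᵀX = [[6.1995, 4.7875]; [4.7875, 4]], rhs = [8.6963, 7.1302]ᵀ  (here Σln r = 4.7875, Σ(ln r)² = 6.1995, Σln q = 7.1302, Σln r·ln q = 8.6963).
Δ = 6.1995·4 − (4.7875)² = 1.8779; k = (8.6963·4 − 4.7875·7.1302)/1.8779 = 0.34596, ln C = (6.1995·7.1302 − 4.7875·8.6963)/1.8779 = 1.36847.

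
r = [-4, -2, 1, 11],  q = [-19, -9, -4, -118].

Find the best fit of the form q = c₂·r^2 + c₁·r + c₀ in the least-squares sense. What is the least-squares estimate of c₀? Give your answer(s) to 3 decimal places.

Setting ∂/∂c₂ … = 0 gives: 14914·c₂ + 1260·c₁ + 142·c₀ = -14622;  1260·c₂ + 142·c₁ + 6·c₀ = -1208;  142·c₂ + 6·c₁ + 4·c₀ = -150.
Row-reducing yields c₂ = -691/723, c₁ = 32/241, c₀ = -2726/723.

c₀ = -3.770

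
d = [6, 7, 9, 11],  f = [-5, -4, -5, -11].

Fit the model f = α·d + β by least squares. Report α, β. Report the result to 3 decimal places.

Sums needed: Σd·d = 287, Σd = 33, Σ1 = 4.
Moment sums: Σd·f = -224, Σf = -25.
Δ = 287·4 − 33² = 59.
α = ((-224)·4 − 33·(-25))/59 = -71/59; β = (287·(-25) − 33·(-224))/59 = 217/59.

α = -1.203, β = 3.678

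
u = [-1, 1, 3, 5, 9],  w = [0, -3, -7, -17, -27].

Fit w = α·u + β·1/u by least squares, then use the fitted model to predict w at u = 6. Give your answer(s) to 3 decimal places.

With design matrix X, XᵀX = [[117, 5]; [5, 4381/2025]] and Xᵀw = [-352, -176/15]ᵀ.
Δ = 117·(4381/2025) − 5² = 51328/225.
α = ((-352)·(4381/2025) − 5·(-176/15))/(51328/225) = -88957/28872; β = (117·(-176/15) − 5·(-352))/(51328/225) = 5445/3208.
At u = 6: ŵ = (-88957/28872)·(6) + (5445/3208)·(1/6) = -350383/19248.

ŵ = -18.204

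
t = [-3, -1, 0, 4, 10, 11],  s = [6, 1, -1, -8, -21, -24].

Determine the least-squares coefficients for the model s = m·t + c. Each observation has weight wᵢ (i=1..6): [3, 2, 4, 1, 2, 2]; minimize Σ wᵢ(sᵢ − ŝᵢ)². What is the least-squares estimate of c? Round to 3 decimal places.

c = -0.657

From the data, Σwᵢ·t·t = 487, Σwᵢ·t = 35, Σwᵢ·1 = 14.
And Σwᵢ·t·s = -1036, Σwᵢ·s = -82.
Eliminating c: 14·(row 1) − 35·(row 2) gives 5593·m = 14·(-1036) − 35·(-82) = -11634, so m = -1662/799.
Then c = ((-82) − 35·(-1662/799))/14 = -3674/5593.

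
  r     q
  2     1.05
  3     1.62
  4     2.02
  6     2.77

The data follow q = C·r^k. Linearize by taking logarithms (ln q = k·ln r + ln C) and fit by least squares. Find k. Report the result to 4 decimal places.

k = 0.8755

Let Y = ln q. Fitting Y = k·ln r + ln C by least squares:
XᵀX = [[6.8196, 4.9698]; [4.9698, 4]], rhs = [3.3640, 2.2532]ᵀ  (here Σln r = 4.9698, Σ(ln r)² = 6.8196, Σln q = 2.2532, Σln r·ln q = 3.3640).
Slope k = (n·Σln r·ln q − Σln r·Σln q)/(n·Σ(ln r)² − (Σln r)²) = (4·3.3640 − 4.9698·2.2532)/2.5794 = 0.87555; ln C = (Σln q − k·Σln r)/n = -0.52453.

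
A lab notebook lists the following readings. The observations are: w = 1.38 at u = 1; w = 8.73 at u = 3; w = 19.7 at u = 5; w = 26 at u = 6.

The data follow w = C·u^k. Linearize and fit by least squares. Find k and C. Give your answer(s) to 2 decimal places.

Let Y = ln w. Fitting Y = k·ln u + ln C by least squares:
XᵀX = [[7.0076, 4.4998]; [4.4998, 4]], rhs = [13.0153, 8.7276]ᵀ  (here Σln u = 4.4998, Σ(ln u)² = 7.0076, Σln w = 8.7276, Σln u·ln w = 13.0153).
Δ = 7.0076·4 − (4.4998)² = 7.7823; k = (13.0153·4 − 4.4998·8.7276)/7.7823 = 1.64332, ln C = (7.0076·8.7276 − 4.4998·13.0153)/7.7823 = 0.33324, so C = exp(0.33324) = 1.39548.

k = 1.64, C = 1.40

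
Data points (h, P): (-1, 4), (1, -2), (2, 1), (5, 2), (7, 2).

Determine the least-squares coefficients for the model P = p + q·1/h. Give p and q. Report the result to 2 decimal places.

Normal-equation sums: Σ1 = 5, Σ1/h = 59/70, Σ1/h·1/h = 11321/4900.
Right-hand side: ΣP = 7, Σ1/h·P = -337/70.
det = 5·(11321/4900) − (59/70)² = 13281/1225.
p = (7·(11321/4900) − (59/70)·(-337/70))/(13281/1225) = 49565/26562; q = (5·(-337/70) − (59/70)·7)/(13281/1225) = -36715/13281.

p = 1.87, q = -2.76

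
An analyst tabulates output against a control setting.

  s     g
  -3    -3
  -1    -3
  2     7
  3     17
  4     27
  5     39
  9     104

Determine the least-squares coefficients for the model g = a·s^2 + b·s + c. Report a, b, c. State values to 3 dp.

Sums needed: Σs^2·s^2 = 7621, Σs^2·s = 925, Σs^2 = 145, Σs·s = 145, Σs = 19, Σ1 = 7.
For Xᵀg: Σs^2·g = 9982, Σs·g = 1316, Σg = 188.
Normal equations: [[7621, 925, 145]; [925, 145, 19]; [145, 19, 7]]·[a, b, c]ᵀ = [9982, 1316, 188]ᵀ.
Solving the 3×3 system (Gaussian elimination) gives a = 82009/86907, b = 283000/86907, c = -132827/86907.

a = 0.944, b = 3.256, c = -1.528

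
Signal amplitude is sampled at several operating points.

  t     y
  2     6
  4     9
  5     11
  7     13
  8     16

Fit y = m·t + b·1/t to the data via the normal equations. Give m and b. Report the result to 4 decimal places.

m = 1.8845, b = 4.8513

The normal equations are: 158·m + 5·b = 322;  5·m + (30461/78400)·b = 1583/140.
(Σt·t = 158, Σt·1/t = 5, Σ1/t·1/t = 30461/78400, Σt·y = 322, Σ1/t·y = 1583/140.)
Eliminating b: (30461/78400)·(row 1) − 5·(row 2) gives (1426419/39200)·m = (30461/78400)·322 − 5·(1583/140) = 384003/5600, so m = 298669/158491.
Then b = ((1583/140) − 5·(298669/158491))/(30461/78400) = 768880/158491.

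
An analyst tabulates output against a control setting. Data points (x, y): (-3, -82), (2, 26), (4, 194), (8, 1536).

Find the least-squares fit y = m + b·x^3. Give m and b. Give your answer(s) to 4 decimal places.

The normal equations are: 4·m + 557·b = 1674;  557·m + 267033·b = 801270.
(Σ1 = 4, Σx^3 = 557, Σx^3·x^3 = 267033, Σy = 1674, Σx^3·y = 801270.)
Eliminating b: 267033·(row 1) − 557·(row 2) gives 757883·m = 267033·1674 − 557·801270 = 705852, so m = 100836/108269.
Then b = (801270 − 557·(100836/108269))/267033 = 324666/108269.

m = 0.9313, b = 2.9987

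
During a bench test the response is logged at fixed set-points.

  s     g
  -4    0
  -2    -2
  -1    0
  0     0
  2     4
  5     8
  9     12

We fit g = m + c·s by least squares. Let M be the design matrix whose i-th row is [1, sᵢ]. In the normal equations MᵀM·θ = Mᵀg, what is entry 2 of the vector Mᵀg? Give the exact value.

Entry 2 ↔ basis s, so (Mᵀg)_{2} = Σᵢ (s)·gᵢ = (-4)·(0) + (-2)·(-2) + (-1)·(0) + (0)·(0) + (2)·(4) + (5)·(8) + (9)·(12) = 160.

160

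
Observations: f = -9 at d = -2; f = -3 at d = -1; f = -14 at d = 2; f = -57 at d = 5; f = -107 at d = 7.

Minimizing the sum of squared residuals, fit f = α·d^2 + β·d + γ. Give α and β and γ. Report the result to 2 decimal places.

α = -1.95, β = -1.17, γ = -3.08

From the data, Σd^2·d^2 = 3059, Σd^2·d = 467, Σd^2 = 83, Σd·d = 83, Σd = 11, Σ1 = 5.
And Σd^2·f = -6763, Σd·f = -1041, Σf = -190.
So MᵀM·[α, β, γ]ᵀ = Mᵀf: [[3059, 467, 83]; [467, 83, 11]; [83, 11, 5]]·[α, β, γ]ᵀ = [-6763, -1041, -190]ᵀ.
Inverting the 3×3 Gram matrix, [α, β, γ]ᵀ = [-4865/2496, -2915/2496, -1919/624]ᵀ.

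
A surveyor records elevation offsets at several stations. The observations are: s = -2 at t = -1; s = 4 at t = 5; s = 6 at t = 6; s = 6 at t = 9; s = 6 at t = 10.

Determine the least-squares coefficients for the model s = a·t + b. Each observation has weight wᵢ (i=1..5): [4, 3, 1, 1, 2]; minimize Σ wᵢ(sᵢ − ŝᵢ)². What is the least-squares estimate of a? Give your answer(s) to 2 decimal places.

a = 0.79

Sums needed: Σwᵢ·t·t = 396, Σwᵢ·t = 46, Σwᵢ·1 = 11.
And Σwᵢ·t·s = 278, Σwᵢ·s = 28.
Δ = 396·11 − 46² = 2240.
a = (278·11 − 46·28)/2240 = 177/224; b = (396·28 − 46·278)/2240 = -85/112.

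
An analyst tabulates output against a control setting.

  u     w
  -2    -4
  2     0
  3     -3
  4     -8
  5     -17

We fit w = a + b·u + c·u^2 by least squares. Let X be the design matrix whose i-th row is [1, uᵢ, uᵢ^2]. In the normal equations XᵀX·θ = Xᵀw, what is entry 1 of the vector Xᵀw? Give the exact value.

Entry 1 ↔ basis 1, so (Xᵀw)_{1} = Σᵢ wᵢ = (1)·(-4) + (1)·(0) + (1)·(-3) + (1)·(-8) + (1)·(-17) = -32.

-32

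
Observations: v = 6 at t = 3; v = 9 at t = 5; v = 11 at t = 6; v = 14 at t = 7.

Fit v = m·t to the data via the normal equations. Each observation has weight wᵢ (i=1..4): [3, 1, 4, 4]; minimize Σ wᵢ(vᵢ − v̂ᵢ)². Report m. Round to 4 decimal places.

Compute the Gram sums: Σwᵢ·t·t = 392.
For MᵀWv: Σwᵢ·t·v = 755.
Normal equations: [[392]]·[m]ᵀ = [755]ᵀ.
m = 755/392 = 1.92602.

m = 1.9260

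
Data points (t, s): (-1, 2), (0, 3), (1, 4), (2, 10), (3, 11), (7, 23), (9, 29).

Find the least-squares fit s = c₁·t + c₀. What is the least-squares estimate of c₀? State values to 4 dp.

Normal-equation sums: Σt·t = 145, Σt = 21, Σ1 = 7.
And Σt·s = 477, Σs = 82.
MᵀM·[c₁, c₀]ᵀ = Mᵀs becomes [[145, 21]; [21, 7]]·[c₁, c₀]ᵀ = [477, 82]ᵀ.
Eliminating c₀: 7·(row 1) − 21·(row 2) gives 574·c₁ = 7·477 − 21·82 = 1617, so c₁ = 231/82.
Then c₀ = (82 − 21·(231/82))/7 = 1873/574.

c₀ = 3.2631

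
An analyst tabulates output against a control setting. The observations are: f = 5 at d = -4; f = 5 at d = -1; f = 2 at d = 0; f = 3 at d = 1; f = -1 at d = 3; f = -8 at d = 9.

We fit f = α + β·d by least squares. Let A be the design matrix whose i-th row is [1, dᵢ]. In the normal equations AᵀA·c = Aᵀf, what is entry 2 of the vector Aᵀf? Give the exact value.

-97

Entry 2 ↔ basis d, so (Aᵀf)_{2} = Σᵢ (d)·fᵢ = (-4)·(5) + (-1)·(5) + (0)·(2) + (1)·(3) + (3)·(-1) + (9)·(-8) = -97.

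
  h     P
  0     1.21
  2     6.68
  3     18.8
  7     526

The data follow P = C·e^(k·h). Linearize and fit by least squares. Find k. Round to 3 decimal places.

k = 0.869

Taking logs, ln P = k·h + ln C, so regress ln P on h.
Σh = 12.0000, Σ(h)² = 62.0000, Σln P = 11.2889, Σh·ln P = 56.4569.
Equations: 62.0000·k + 12.0000·ln C = 56.4569;  12.0000·k + 4·ln C = 11.2889.
Slope k = (n·Σh·ln P − Σh·Σln P)/(n·Σ(h)² − (Σh)²) = (4·56.4569 − 12.0000·11.2889)/104.0000 = 0.86885; ln C = (Σln P − k·Σh)/n = 0.21566.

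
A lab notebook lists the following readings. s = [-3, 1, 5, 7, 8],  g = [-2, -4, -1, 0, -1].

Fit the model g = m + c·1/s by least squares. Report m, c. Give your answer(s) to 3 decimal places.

m = -1.150, c = -1.982

Entries of MᵀM: Σ1 = 5, Σ1/s = 953/840, Σ1/s·1/s = 837649/705600.
And Σg = -8, Σ1/s·g = -439/120.
Normal equations: [[5, 953/840]; [953/840, 837649/705600]]·[m, c]ᵀ = [-8, -439/120]ᵀ.
Eliminating c: (837649/705600)·(row 1) − (953/840)·(row 2) gives (820009/176400)·m = (837649/705600)·(-8) − (953/840)·(-439/120) = -1257541/235200, so m = -3772623/3280036.
Then c = ((-439/120) − (953/840)·(-3772623/3280036))/(837649/705600) = -1625610/820009.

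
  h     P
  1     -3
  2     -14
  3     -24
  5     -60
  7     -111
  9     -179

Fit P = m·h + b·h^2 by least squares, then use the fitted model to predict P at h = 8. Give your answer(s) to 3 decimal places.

P̂ = -143.155

With design matrix X, XᵀX = [[169, 1233]; [1233, 9685]] and XᵀP = [-2791, -21713]ᵀ.
det = 169·9685 − 1233² = 116476.
m = ((-2791)·9685 − 1233·(-21713))/116476 = -129353/58238; b = (169·(-21713) − 1233·(-2791))/116476 = -114097/58238.
At h = 8: P̂ = (-129353/58238)·(8) + (-114097/58238)·(64) = -4168516/29119.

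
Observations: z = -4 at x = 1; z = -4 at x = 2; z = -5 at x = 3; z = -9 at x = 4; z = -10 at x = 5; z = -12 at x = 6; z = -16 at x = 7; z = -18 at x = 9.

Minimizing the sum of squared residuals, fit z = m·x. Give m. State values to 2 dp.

The normal equations are: 221·m = -459.
m = (-459)/221 = -2.07692.

m = -2.08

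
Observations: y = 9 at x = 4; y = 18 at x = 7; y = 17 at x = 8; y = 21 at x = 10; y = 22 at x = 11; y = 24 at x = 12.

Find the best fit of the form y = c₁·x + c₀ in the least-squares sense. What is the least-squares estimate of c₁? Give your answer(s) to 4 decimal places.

From the data, Σx·x = 494, Σx = 52, Σ1 = 6.
For Aᵀy: Σx·y = 1038, Σy = 111.
AᵀA·[c₁, c₀]ᵀ = Aᵀy becomes [[494, 52]; [52, 6]]·[c₁, c₀]ᵀ = [1038, 111]ᵀ.
Determinant 494·6 − 52² = 260.
c₁ = (1038·6 − 52·111)/260 = 114/65; c₀ = (494·111 − 52·1038)/260 = 33/10.

c₁ = 1.7538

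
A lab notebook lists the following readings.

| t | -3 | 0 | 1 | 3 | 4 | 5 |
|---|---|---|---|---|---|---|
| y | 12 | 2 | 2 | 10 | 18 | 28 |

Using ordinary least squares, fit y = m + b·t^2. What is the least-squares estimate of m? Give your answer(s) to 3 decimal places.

From the data, Σ1 = 6, Σt^2 = 60, Σt^2·t^2 = 1044.
For Aᵀy: Σy = 72, Σt^2·y = 1188.
Normal equations: [[6, 60]; [60, 1044]]·[m, b]ᵀ = [72, 1188]ᵀ.
Δ = 6·1044 − 60² = 2664.
m = (72·1044 − 60·1188)/2664 = 54/37; b = (6·1188 − 60·72)/2664 = 39/37.

m = 1.459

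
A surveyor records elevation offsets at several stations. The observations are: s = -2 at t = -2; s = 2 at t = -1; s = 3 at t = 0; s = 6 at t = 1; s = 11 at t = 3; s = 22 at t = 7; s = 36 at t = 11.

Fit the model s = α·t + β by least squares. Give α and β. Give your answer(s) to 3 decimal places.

Sums needed: Σt·t = 185, Σt = 19, Σ1 = 7.
Right-hand side: Σt·s = 591, Σs = 78.
So MᵀM·[α, β]ᵀ = Mᵀs: [[185, 19]; [19, 7]]·[α, β]ᵀ = [591, 78]ᵀ.
Δ = 185·7 − 19² = 934.
α = (591·7 − 19·78)/934 = 2655/934; β = (185·78 − 19·591)/934 = 3201/934.

α = 2.843, β = 3.427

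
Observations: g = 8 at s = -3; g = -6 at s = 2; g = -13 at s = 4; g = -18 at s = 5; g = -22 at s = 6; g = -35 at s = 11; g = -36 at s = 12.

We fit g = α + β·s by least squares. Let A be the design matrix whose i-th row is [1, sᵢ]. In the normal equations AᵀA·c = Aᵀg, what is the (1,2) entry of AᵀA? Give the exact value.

37

Row 1 ↔ basis 1, column 2 ↔ basis s, so (AᵀA)_{1,2} = Σᵢ s = (1)·(-3) + (1)·(2) + (1)·(4) + (1)·(5) + (1)·(6) + (1)·(11) + (1)·(12) = 37.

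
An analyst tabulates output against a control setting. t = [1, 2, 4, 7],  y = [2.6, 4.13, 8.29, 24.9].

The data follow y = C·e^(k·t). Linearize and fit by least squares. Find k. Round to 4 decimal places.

Let Y = ln y. Fitting Y = k·t + ln C by least squares:
XᵀX = [[70.0000, 14.0000]; [14.0000, 4]], rhs = [34.7563, 7.7037]ᵀ  (here Σt = 14.0000, Σ(t)² = 70.0000, Σln y = 7.7037, Σt·ln y = 34.7563).
Slope k = (n·Σt·ln y − Σt·Σln y)/(n·Σ(t)² − (Σt)²) = (4·34.7563 − 14.0000·7.7037)/84.0000 = 0.37111; ln C = (Σln y − k·Σt)/n = 0.62703.

k = 0.3711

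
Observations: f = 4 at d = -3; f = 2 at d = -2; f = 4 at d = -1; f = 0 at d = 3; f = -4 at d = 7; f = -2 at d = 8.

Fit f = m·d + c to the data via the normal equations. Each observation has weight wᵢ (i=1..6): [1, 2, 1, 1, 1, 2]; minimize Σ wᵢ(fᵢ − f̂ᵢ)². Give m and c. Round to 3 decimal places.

m = -0.569, c = 1.780

XᵀWX·[m, c]ᵀ = XᵀWf reads: 204·m + 18·c = -84;  18·m + 8·c = 4.
(Σwᵢ·d·d = 204, Σwᵢ·d = 18, Σwᵢ·1 = 8, Σwᵢ·d·f = -84, Σwᵢ·f = 4.)
det = 204·8 − 18² = 1308.
m = ((-84)·8 − 18·4)/1308 = -62/109; c = (204·4 − 18·(-84))/1308 = 194/109.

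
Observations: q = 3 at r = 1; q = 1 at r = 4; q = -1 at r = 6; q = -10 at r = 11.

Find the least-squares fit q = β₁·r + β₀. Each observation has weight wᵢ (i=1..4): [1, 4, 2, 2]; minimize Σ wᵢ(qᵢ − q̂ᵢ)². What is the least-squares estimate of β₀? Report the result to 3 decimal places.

Normal-equation sums: Σwᵢ·r·r = 379, Σwᵢ·r = 51, Σwᵢ·1 = 9.
Moment sums: Σwᵢ·r·q = -213, Σwᵢ·q = -15.
Determinant 379·9 − 51² = 810.
β₁ = ((-213)·9 − 51·(-15))/810 = -64/45; β₀ = (379·(-15) − 51·(-213))/810 = 863/135.

β₀ = 6.393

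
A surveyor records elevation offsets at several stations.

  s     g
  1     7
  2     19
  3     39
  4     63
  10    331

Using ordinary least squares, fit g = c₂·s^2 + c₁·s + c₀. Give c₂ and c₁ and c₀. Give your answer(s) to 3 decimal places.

c₂ = 2.875, c₁ = 4.412, c₀ = -0.594

Normal-equation sums: Σs^2·s^2 = 10354, Σs^2·s = 1100, Σs^2 = 130, Σs·s = 130, Σs = 20, Σ1 = 5.
Moment sums: Σs^2·g = 34542, Σs·g = 3724, Σg = 459.
Normal equations: [[10354, 1100, 130]; [1100, 130, 20]; [130, 20, 5]]·[c₂, c₁, c₀]ᵀ = [34542, 3724, 459]ᵀ.
Solving the 3×3 system (Gaussian elimination) gives c₂ = 1768/615, c₁ = 13568/3075, c₀ = -609/1025.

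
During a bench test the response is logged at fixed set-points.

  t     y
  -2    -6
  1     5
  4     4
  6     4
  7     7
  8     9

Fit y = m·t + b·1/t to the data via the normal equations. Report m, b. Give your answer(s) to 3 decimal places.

The normal equations are: 170·m + 6·b = 178;  6·m + (38845/28224)·b = 283/24.
(Σt·t = 170, Σt·1/t = 6, Σ1/t·1/t = 38845/28224, Σt·y = 178, Σ1/t·y = 283/24.)
det = 170·(38845/28224) − 6² = 2793793/14112.
m = (178·(38845/28224) − 6·(283/24))/(2793793/14112) = 2458781/2793793; b = (170·(283/24) − 6·178)/(2793793/14112) = 13217064/2793793.

m = 0.880, b = 4.731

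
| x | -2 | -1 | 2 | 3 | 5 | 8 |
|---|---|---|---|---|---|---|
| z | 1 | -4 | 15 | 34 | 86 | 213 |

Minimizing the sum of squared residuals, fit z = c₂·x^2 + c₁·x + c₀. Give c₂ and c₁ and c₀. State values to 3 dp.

c₂ = 2.954, c₁ = 3.414, c₀ = -3.711

Entries of AᵀA: Σx^2·x^2 = 4835, Σx^2·x = 663, Σx^2 = 107, Σx·x = 107, Σx = 15, Σ1 = 6.
For Aᵀz: Σx^2·z = 16148, Σx·z = 2268, Σz = 345.
AᵀA·[c₂, c₁, c₀]ᵀ = Aᵀz becomes [[4835, 663, 107]; [663, 107, 15]; [107, 15, 6]]·[c₂, c₁, c₀]ᵀ = [16148, 2268, 345]ᵀ.
Inverting the 3×3 Gram matrix, [c₂, c₁, c₀]ᵀ = [104109/35246, 120333/35246, -65399/17623]ᵀ.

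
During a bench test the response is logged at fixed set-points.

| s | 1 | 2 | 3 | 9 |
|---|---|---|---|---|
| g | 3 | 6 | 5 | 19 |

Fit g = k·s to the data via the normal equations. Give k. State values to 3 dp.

From the data, Σs·s = 95.
For Mᵀg: Σs·g = 201.
Normal equations: [[95]]·[k]ᵀ = [201]ᵀ.
Hence k = 201 / 95 ≈ 2.11579.

k = 2.116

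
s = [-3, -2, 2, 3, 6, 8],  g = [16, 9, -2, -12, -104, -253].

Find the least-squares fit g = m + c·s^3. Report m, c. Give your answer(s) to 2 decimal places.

m = 2.91, c = -0.50

Compute the Gram sums: Σ1 = 6, Σs^3 = 728, Σs^3·s^3 = 310386.
And Σg = -346, Σs^3·g = -152844.
Normal equations: [[6, 728]; [728, 310386]]·[m, c]ᵀ = [-346, -152844]ᵀ.
Determinant 6·310386 − 728² = 1332332.
m = ((-346)·310386 − 728·(-152844))/1332332 = 969219/333083; c = (6·(-152844) − 728·(-346))/1332332 = -166294/333083.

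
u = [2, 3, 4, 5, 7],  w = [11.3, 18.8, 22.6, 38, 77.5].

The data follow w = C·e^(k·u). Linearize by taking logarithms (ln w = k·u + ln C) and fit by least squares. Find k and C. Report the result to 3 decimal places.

k = 0.379, C = 5.475

Let Y = ln w. Fitting Y = k·u + ln C by least squares:
Σu = 21.0000, Σ(u)² = 103.0000, Σln w = 16.4645, Σu·ln w = 74.7629.
Equations: 103.0000·k + 21.0000·ln C = 74.7629;  21.0000·k + 5·ln C = 16.4645.
Δ = 103.0000·5 − (21.0000)² = 74.0000; k = (74.7629·5 − 21.0000·16.4645)/74.0000 = 0.37919, ln C = (103.0000·16.4645 − 21.0000·74.7629)/74.0000 = 1.70028, so C = exp(1.70028) = 5.47549.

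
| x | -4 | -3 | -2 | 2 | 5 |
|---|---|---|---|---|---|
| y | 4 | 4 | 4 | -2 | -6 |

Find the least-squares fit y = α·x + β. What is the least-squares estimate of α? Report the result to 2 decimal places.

Entries of MᵀM: Σx·x = 58, Σx = -2, Σ1 = 5.
And Σx·y = -70, Σy = 4.
Eliminating β: 5·(row 1) − (-2)·(row 2) gives 286·α = 5·(-70) − (-2)·4 = -342, so α = -171/143.
Then β = (4 − (-2)·(-171/143))/5 = 46/143.

α = -1.20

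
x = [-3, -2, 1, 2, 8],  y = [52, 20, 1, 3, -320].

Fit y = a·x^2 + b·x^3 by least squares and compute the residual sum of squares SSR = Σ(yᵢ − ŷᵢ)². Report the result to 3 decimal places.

From the data, Σx^2·x^2 = 4210, Σx^2·x^3 = 32526, Σx^3·x^3 = 263002.
Right-hand side: Σx^2·y = -19919, Σx^3·y = -165379.
Determinant 4210·263002 − 32526² = 49297744.
a = ((-19919)·263002 − 32526·(-165379))/49297744 = 35095129/12324436; b = (4210·(-165379) − 32526·(-19919))/49297744 = -12090049/12324436.
Residuals: -354203/3081109, 2346953/3081109, -2670161/3081109, -1671704/3081109, 49328/3081109; SSR = 5050271/3081109.

SSR = 1.639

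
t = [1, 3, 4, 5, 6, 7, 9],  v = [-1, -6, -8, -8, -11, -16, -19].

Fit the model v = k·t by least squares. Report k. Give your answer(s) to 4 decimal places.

k = -2.0276

Sums needed: Σt·t = 217.
Moment sums: Σt·v = -440.
MᵀM·[k]ᵀ = Mᵀv becomes [[217]]·[k]ᵀ = [-440]ᵀ.
k = (-440)/217 = -2.02765.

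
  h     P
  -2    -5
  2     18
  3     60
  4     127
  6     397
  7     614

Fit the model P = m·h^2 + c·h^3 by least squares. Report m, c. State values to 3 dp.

m = 1.900, c = 1.519

With design matrix X, XᵀX = [[4066, 25850]; [25850, 169258]] and XᵀP = [47002, 306286]ᵀ.
Eliminating c: 169258·(row 1) − 25850·(row 2) gives 19980528·m = 169258·47002 − 25850·306286 = 37971416, so m = 4746427/2497566.
Then c = (306286 − 25850·(4746427/2497566))/169258 = 3794647/2497566.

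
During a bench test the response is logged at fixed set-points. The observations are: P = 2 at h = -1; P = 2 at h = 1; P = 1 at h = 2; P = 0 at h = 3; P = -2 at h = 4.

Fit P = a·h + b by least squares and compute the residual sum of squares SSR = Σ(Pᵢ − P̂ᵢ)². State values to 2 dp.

SSR = 2.42

From the data, Σh·h = 31, Σh = 9, Σ1 = 5.
Right-hand side: Σh·P = -6, ΣP = 3.
So XᵀX·[a, b]ᵀ = XᵀP: [[31, 9]; [9, 5]]·[a, b]ᵀ = [-6, 3]ᵀ.
Determinant 31·5 − 9² = 74.
a = ((-6)·5 − 9·3)/74 = -57/74; b = (31·3 − 9·(-6))/74 = 147/74.
Residuals: -28/37, 29/37, 41/74, 12/37, -67/74; SSR = 179/74.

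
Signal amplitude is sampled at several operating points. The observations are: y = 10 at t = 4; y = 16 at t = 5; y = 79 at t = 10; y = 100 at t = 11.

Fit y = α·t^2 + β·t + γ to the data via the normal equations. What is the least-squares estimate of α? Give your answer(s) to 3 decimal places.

Sums needed: Σt^2·t^2 = 25522, Σt^2·t = 2520, Σt^2 = 262, Σt·t = 262, Σt = 30, Σ1 = 4.
Right-hand side: Σt^2·y = 20560, Σt·y = 2010, Σy = 205.
MᵀM·[α, β, γ]ᵀ = Mᵀy becomes [[25522, 2520, 262]; [2520, 262, 30]; [262, 30, 4]]·[α, β, γ]ᵀ = [20560, 2010, 205]ᵀ.
Solving the 3×3 system (Gaussian elimination) gives α = 5/4, β = -885/148, γ = 2105/148.

α = 1.250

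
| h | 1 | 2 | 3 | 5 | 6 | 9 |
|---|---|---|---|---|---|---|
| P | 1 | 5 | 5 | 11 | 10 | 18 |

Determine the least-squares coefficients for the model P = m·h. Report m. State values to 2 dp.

From the data, Σh·h = 156.
For MᵀP: Σh·P = 303.
MᵀM·[m]ᵀ = MᵀP becomes [[156]]·[m]ᵀ = [303]ᵀ.
m = 303/156 = 1.94231.

m = 1.94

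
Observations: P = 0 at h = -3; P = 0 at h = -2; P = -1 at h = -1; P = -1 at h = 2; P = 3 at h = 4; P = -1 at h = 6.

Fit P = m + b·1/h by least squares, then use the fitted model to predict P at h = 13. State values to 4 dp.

P̂ = 0.1594

Sums needed: Σ1 = 6, Σ1/h = -11/12, Σ1/h·1/h = 245/144.
Right-hand side: ΣP = 0, Σ1/h·P = 13/12.
Eliminating b: (245/144)·(row 1) − (-11/12)·(row 2) gives (1349/144)·m = (245/144)·0 − (-11/12)·(13/12) = 143/144, so m = 143/1349.
Then b = ((13/12) − (-11/12)·(143/1349))/(245/144) = 936/1349.
At h = 13: P̂ = (143/1349)·(1) + (936/1349)·(1/13) = 215/1349.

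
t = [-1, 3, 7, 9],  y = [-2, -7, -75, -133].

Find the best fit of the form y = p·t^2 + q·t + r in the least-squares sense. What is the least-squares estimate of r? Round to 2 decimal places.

From the data, Σt^2·t^2 = 9044, Σt^2·t = 1098, Σt^2 = 140, Σt·t = 140, Σt = 18, Σ1 = 4.
And Σt^2·y = -14513, Σt·y = -1741, Σy = -217.
So MᵀM·[p, q, r]ᵀ = Mᵀy: [[9044, 1098, 140]; [1098, 140, 18]; [140, 18, 4]]·[p, q, r]ᵀ = [-14513, -1741, -217]ᵀ.
Inverting the 3×3 Gram matrix, [p, q, r]ᵀ = [-6297/3184, 2173/796, 8549/3184]ᵀ.

r = 2.68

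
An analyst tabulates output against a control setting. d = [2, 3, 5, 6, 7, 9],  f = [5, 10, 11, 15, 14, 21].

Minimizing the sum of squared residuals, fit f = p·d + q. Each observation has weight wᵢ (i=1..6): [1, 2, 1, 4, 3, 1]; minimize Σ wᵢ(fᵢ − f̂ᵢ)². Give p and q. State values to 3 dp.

Sums needed: Σwᵢ·d·d = 419, Σwᵢ·d = 67, Σwᵢ·1 = 12.
Right-hand side: Σwᵢ·d·f = 968, Σwᵢ·f = 159.
MᵀWM·[p, q]ᵀ = MᵀWf becomes [[419, 67]; [67, 12]]·[p, q]ᵀ = [968, 159]ᵀ.
Determinant 419·12 − 67² = 539.
p = (968·12 − 67·159)/539 = 963/539; q = (419·159 − 67·968)/539 = 1765/539.

p = 1.787, q = 3.275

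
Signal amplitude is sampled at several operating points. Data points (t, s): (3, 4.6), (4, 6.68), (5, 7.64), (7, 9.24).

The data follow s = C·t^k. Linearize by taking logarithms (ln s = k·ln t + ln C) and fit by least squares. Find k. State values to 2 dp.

k = 0.80

Linearized form: ln s = k·ln t + ln C. From the 4 transformed points,
Over the data: Σln t = 6.0403, Σ(ln t)² = 9.5056, Σln s = 7.6821, Σln t·ln s = 11.9087.
Normal system: [[9.5056, 6.0403]; [6.0403, 4]]·[k, ln C]ᵀ = [11.9087, 7.6821]ᵀ.
Δ = 9.5056·4 − (6.0403)² = 1.5378; k = (11.9087·4 − 6.0403·7.6821)/1.5378 = 0.80177, ln C = (9.5056·7.6821 − 6.0403·11.9087)/1.5378 = 0.70980.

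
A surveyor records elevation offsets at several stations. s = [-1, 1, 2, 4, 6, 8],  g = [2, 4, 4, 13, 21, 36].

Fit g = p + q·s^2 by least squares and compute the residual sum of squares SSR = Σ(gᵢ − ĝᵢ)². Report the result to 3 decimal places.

SSR = 6.766

AᵀA·[p, q]ᵀ = Aᵀg reads: 6·p + 122·q = 80;  122·p + 5666·q = 3290.
det = 6·5666 − 122² = 19112.
p = (80·5666 − 122·3290)/19112 = 12975/4778; q = (6·3290 − 122·80)/19112 = 2495/4778.
Residuals: -2957/2389, 1821/2389, -3843/4778, 9219/4778, -2457/4778, -647/4778; SSR = 16163/2389.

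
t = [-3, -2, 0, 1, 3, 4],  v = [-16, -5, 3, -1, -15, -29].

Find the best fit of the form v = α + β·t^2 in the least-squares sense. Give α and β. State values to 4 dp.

XᵀX·[α, β]ᵀ = Xᵀv reads: 6·α + 39·β = -63;  39·α + 435·β = -764.
Eliminating β: 435·(row 1) − 39·(row 2) gives 1089·α = 435·(-63) − 39·(-764) = 2391, so α = 797/363.
Then β = ((-764) − 39·(797/363))/435 = -709/363.

α = 2.1956, β = -1.9532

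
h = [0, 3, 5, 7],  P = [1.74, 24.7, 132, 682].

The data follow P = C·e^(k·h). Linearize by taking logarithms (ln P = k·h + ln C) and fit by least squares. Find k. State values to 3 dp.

k = 0.853

Let Y = ln P. Fitting Y = k·h + ln C by least squares:
Sums: Σh = 15.0000, Σ(h)² = 83.0000, Σln P = 15.1685, Σh·ln P = 79.7096.
Normal system: [[83.0000, 15.0000]; [15.0000, 4]]·[k, ln C]ᵀ = [79.7096, 15.1685]ᵀ.
Solving (det = 107.0000): k = 0.85337, ln C = 0.59199.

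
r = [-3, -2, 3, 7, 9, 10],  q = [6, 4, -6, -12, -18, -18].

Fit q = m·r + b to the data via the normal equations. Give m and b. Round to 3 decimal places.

Compute the Gram sums: Σr·r = 252, Σr = 24, Σ1 = 6.
Moment sums: Σr·q = -470, Σq = -44.
Normal equations: [[252, 24]; [24, 6]]·[m, b]ᵀ = [-470, -44]ᵀ.
Δ = 252·6 − 24² = 936.
m = ((-470)·6 − 24·(-44))/936 = -49/26; b = (252·(-44) − 24·(-470))/936 = 8/39.

m = -1.885, b = 0.205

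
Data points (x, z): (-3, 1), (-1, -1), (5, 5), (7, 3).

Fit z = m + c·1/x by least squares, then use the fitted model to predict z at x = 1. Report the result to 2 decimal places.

Normal-equation sums: Σ1 = 4, Σ1/x = -104/105, Σ1/x·1/x = 12916/11025.
Moment sums: Σz = 8, Σ1/x·z = 44/21.
So MᵀM·[m, c]ᵀ = Mᵀz: [[4, -104/105]; [-104/105, 12916/11025]]·[m, c]ᵀ = [8, 44/21]ᵀ.
Eliminating c: (12916/11025)·(row 1) − (-104/105)·(row 2) gives (13616/3675)·m = (12916/11025)·8 − (-104/105)·(44/21) = 126208/11025, so m = 7888/2553.
Then c = ((44/21) − (-104/105)·(7888/2553))/(12916/11025) = 3745/851.
At x = 1: ẑ = (7888/2553)·(1) + (3745/851)·(1) = 19123/2553.

ẑ = 7.49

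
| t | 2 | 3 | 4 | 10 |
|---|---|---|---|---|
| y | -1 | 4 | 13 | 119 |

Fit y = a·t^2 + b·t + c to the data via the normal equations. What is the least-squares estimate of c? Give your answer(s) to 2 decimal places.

Normal-equation sums: Σt^2·t^2 = 10353, Σt^2·t = 1099, Σt^2 = 129, Σt·t = 129, Σt = 19, Σ1 = 4.
Right-hand side: Σt^2·y = 12140, Σt·y = 1252, Σy = 135.
Row-reducing yields a = 474/353, b = -1921/1765, c = -7739/1765.

c = -4.38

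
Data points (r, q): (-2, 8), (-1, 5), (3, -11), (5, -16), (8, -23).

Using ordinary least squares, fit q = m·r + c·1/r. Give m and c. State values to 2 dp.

XᵀX·[m, c]ᵀ = Xᵀq reads: 103·m + 5·c = -318;  5·m + (20401/14400)·c = -2249/120.
(Σr·r = 103, Σr·1/r = 5, Σ1/r·1/r = 20401/14400, Σr·q = -318, Σ1/r·q = -2249/120.)
Determinant 103·(20401/14400) − 5² = 1741303/14400.
m = ((-318)·(20401/14400) − 5·(-2249/120))/(1741303/14400) = -5138118/1741303; c = (103·(-2249/120) − 5·(-318))/(1741303/14400) = -4901640/1741303.

m = -2.95, c = -2.81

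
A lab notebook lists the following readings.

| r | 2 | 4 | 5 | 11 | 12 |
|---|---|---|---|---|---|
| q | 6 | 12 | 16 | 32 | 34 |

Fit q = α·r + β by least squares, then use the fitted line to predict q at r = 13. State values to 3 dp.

q̂ = 37.310

Sums needed: Σr·r = 310, Σr = 34, Σ1 = 5.
And Σr·q = 900, Σq = 100.
Normal equations: [[310, 34]; [34, 5]]·[α, β]ᵀ = [900, 100]ᵀ.
Eliminating β: 5·(row 1) − 34·(row 2) gives 394·α = 5·900 − 34·100 = 1100, so α = 550/197.
Then β = (100 − 34·(550/197))/5 = 200/197.
At r = 13: q̂ = (550/197)·(13) + (200/197)·(1) = 7350/197.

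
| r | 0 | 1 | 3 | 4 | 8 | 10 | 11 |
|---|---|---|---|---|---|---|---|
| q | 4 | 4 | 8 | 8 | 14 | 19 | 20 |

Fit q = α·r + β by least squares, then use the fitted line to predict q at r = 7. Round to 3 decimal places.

q̂ = 13.599

Normal-equation sums: Σr·r = 311, Σr = 37, Σ1 = 7.
Moment sums: Σr·q = 582, Σq = 77.
Normal equations: [[311, 37]; [37, 7]]·[α, β]ᵀ = [582, 77]ᵀ.
Eliminating β: 7·(row 1) − 37·(row 2) gives 808·α = 7·582 − 37·77 = 1225, so α = 1225/808.
Then β = (77 − 37·(1225/808))/7 = 2413/808.
At r = 7: q̂ = (1225/808)·(7) + (2413/808)·(1) = 2747/202.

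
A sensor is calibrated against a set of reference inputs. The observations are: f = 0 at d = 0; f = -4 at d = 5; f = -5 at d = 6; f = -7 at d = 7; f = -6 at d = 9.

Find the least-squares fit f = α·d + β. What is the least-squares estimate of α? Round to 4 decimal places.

α = -0.7566

From the data, Σd·d = 191, Σd = 27, Σ1 = 5.
For Mᵀf: Σd·f = -153, Σf = -22.
MᵀM·[α, β]ᵀ = Mᵀf becomes [[191, 27]; [27, 5]]·[α, β]ᵀ = [-153, -22]ᵀ.
Eliminating β: 5·(row 1) − 27·(row 2) gives 226·α = 5·(-153) − 27·(-22) = -171, so α = -171/226.
Then β = ((-22) − 27·(-171/226))/5 = -71/226.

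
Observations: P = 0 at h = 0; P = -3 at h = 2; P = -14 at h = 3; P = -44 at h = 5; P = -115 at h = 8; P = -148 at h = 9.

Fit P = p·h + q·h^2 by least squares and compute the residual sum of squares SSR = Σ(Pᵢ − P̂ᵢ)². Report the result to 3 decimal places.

SSR = 7.181

With design matrix M, MᵀM = [[183, 1401]; [1401, 11379]] and MᵀP = [-2520, -20586]ᵀ.
Determinant 183·11379 − 1401² = 119556.
p = ((-2520)·11379 − 1401·(-20586))/119556 = 9217/6642; q = (183·(-20586) − 1401·(-2520))/119556 = -13151/6642.
Residuals: 0, 2374/1107, -380/1107, -59/41, 683/1107, -1/9; SSR = 7949/1107.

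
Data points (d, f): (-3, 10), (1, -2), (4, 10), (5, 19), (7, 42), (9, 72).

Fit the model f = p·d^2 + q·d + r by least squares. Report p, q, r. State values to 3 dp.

p = 1.023, q = -0.942, r = -2.083

Compute the Gram sums: Σd^2·d^2 = 9925, Σd^2·d = 1235, Σd^2 = 181, Σd·d = 181, Σd = 23, Σ1 = 6.
Moment sums: Σd^2·f = 8613, Σd·f = 1045, Σf = 151.
So AᵀA·[p, q, r]ᵀ = Aᵀf: [[9925, 1235, 181]; [1235, 181, 23]; [181, 23, 6]]·[p, q, r]ᵀ = [8613, 1045, 151]ᵀ.
Inverting the 3×3 Gram matrix, [p, q, r]ᵀ = [373285/364872, -343823/364872, -63347/30406]ᵀ.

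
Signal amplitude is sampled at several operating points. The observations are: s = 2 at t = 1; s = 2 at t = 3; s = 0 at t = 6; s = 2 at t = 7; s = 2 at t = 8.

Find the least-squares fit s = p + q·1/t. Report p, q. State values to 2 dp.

Entries of AᵀA: Σ1 = 5, Σ1/t = 99/56, Σ1/t·1/t = 33161/28224.
And Σs = 8, Σ1/t·s = 269/84.
AᵀA·[p, q]ᵀ = Aᵀs becomes [[5, 99/56]; [99/56, 33161/28224]]·[p, q]ᵀ = [8, 269/84]ᵀ.
Determinant 5·(33161/28224) − (99/56)² = 19399/7056.
p = (8·(33161/28224) − (99/56)·(269/84))/(19399/7056) = 52751/38798; q = (5·(269/84) − (99/56)·8)/(19399/7056) = 13188/19399.

p = 1.36, q = 0.68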